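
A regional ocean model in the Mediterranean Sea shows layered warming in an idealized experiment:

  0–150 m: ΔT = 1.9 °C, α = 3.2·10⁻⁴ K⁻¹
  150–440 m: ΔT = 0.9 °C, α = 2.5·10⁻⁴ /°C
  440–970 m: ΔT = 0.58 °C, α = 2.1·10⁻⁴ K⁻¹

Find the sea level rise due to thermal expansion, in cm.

Δh = 22.1 cm

Layer 1: 3.2×10⁻⁴ × 1.9 × 150 = 0.09120 m
150–440 m: 2.5×10⁻⁴ × 0.9 × 290 = 0.06525 m
Layer 3: 0.58 × 530 × 2.1×10⁻⁴ = 0.064554 m
Δh = 0.09120 + 0.06525 + 0.064554 = 0.221004 m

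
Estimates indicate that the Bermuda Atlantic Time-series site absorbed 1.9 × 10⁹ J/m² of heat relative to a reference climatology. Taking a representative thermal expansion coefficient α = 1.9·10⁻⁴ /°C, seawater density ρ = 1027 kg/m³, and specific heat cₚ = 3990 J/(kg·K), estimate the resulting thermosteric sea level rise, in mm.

Δh = 88.1 mm

Δh = αQ/(ρcₚ) = 1.9×10⁻⁴ × 1.9×10⁹ / (1027 × 3990) ≈ 0.088098 m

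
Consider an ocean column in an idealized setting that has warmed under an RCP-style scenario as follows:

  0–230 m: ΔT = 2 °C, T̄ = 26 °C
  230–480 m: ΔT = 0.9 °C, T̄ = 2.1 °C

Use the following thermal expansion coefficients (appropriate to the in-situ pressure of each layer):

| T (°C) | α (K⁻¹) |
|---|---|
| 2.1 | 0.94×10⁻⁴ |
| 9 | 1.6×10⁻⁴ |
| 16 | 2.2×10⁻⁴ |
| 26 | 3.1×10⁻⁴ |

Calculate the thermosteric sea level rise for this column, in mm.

Layer 1 at 26 °C → α = 3.1×10⁻⁴ K⁻¹
Layer 2 at 2.1 °C → α = 0.94×10⁻⁴ K⁻¹
Layer 1: 3.1×10⁻⁴ × 230 × 2 = 0.14260 m
230–480 m: 0.9 × 0.94×10⁻⁴ × 250 = 0.02115 m
Δh = 0.14260 + 0.02115 = 0.16375 m

164 mm of thermosteric rise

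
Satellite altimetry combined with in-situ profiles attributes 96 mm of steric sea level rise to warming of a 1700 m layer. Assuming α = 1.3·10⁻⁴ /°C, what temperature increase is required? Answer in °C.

ΔT ≈ 0.434 °C

ΔT = Δh/(αH) = 0.096 / (1.3×10⁻⁴ × 1700) ≈ 0.4344 °C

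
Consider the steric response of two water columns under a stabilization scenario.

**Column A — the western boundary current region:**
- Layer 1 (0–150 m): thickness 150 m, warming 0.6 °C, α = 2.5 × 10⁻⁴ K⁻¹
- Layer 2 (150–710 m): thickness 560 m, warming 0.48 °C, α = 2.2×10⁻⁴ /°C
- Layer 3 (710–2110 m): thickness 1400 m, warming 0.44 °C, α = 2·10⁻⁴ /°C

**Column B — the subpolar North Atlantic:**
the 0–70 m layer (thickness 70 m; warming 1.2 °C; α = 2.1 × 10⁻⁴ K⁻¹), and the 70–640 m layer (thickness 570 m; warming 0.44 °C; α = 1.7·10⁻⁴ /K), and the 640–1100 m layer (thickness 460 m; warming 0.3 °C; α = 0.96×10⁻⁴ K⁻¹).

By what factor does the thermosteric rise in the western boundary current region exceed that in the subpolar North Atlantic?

A 0–150 m: 2.5×10⁻⁴ × 150 × 0.6 = 0.02250 m
A 560 × 0.48 × 2.2×10⁻⁴ = 0.059136 m
A 2×10⁻⁴ × 1400 × 0.44 = 0.12320 m
A total: 0.204836 m
B 0–70 m: 2.1×10⁻⁴ × 1.2 × 70 = 0.01764 m
B 70–640 m: 570 × 0.44 × 1.7×10⁻⁴ = 0.042636 m
B 640–1100 m: 0.3 × 0.96×10⁻⁴ × 460 = 0.013248 m
B total: 0.073524 m
Ratio: 0.204836 / 0.073524 ≈ 2.786

2.8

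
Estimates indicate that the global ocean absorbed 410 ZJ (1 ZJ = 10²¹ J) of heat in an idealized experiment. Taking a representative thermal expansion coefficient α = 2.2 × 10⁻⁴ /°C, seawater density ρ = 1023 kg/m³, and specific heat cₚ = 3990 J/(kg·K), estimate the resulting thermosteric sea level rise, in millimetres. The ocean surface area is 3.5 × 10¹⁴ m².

Per unit area: Q = 410×10²¹ / (3.5×10¹⁴) ≈ 1.171×10⁹ J/m²
Δh = αQ/(ρcₚ) = 2.2×10⁻⁴ × 1.171×10⁹ / (1023 × 3990) ≈ 0.063115 m

Δh = 63.1 mm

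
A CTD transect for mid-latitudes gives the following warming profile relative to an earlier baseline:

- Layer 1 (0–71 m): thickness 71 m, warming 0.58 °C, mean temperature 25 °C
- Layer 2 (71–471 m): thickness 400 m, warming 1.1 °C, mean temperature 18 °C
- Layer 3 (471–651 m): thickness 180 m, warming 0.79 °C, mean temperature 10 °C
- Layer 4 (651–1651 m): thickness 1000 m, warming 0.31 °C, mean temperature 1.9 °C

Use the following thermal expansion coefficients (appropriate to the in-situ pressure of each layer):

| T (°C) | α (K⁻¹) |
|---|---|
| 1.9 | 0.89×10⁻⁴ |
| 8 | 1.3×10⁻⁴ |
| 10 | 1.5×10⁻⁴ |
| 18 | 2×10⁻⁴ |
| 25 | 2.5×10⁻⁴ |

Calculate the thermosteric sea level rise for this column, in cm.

Layer 1 at 25 °C → α = 2.5×10⁻⁴ K⁻¹
Layer 2 at 18 °C → α = 2×10⁻⁴ K⁻¹
Layer 3 at 10 °C → α = 1.5×10⁻⁴ K⁻¹
Layer 4 at 1.9 °C → α = 0.89×10⁻⁴ K⁻¹
0–71 m: 71 × 0.58 × 2.5×10⁻⁴ = 0.010295 m
2×10⁻⁴ × 1.1 × 400 = 0.08800 m
0.79 × 1.5×10⁻⁴ × 180 = 0.02133 m
Layer 4: 0.89×10⁻⁴ × 0.31 × 1000 = 0.02759 m
Δh = 0.010295 + 0.08800 + 0.02133 + 0.02759 = 0.147215 m

14.7 cm of thermosteric rise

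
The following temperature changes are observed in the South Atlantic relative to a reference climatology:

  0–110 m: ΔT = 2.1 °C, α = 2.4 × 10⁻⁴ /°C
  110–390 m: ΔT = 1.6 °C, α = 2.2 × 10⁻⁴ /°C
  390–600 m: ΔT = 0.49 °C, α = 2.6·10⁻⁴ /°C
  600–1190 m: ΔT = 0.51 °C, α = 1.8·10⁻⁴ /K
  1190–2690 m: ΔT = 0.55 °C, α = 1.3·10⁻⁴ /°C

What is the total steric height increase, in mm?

342 mm of thermosteric rise

Layer 1: 2.1 × 2.4×10⁻⁴ × 110 = 0.05544 m
Layer 2: 2.2×10⁻⁴ × 1.6 × 280 = 0.09856 m
390–600 m: 0.49 × 2.6×10⁻⁴ × 210 = 0.026754 m
1.8×10⁻⁴ × 590 × 0.51 = 0.054162 m
Layer 5: 1500 × 1.3×10⁻⁴ × 0.55 = 0.10725 m
Δh = 0.05544 + 0.09856 + 0.026754 + 0.054162 + 0.10725 = 0.342166 m ≈ 342 mm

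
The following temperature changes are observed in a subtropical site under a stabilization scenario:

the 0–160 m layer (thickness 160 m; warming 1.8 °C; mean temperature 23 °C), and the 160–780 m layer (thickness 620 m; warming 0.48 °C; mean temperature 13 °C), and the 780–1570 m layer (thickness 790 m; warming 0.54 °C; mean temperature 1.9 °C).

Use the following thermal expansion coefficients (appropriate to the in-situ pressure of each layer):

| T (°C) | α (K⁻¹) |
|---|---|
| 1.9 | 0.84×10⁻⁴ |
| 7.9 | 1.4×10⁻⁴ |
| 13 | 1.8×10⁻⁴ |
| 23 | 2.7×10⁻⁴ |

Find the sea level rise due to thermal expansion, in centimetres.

Layer 1 at 23 °C → α = 2.7×10⁻⁴ K⁻¹
Layer 2 at 13 °C → α = 1.8×10⁻⁴ K⁻¹
Layer 3 at 1.9 °C → α = 0.84×10⁻⁴ K⁻¹
0–160 m: 1.8 × 160 × 2.7×10⁻⁴ = 0.07776 m
Layer 2: 1.8×10⁻⁴ × 620 × 0.48 = 0.053568 m
780–1570 m: 0.54 × 790 × 0.84×10⁻⁴ = 0.0358344 m
Δh = 0.07776 + 0.053568 + 0.0358344 = 0.1671624 m

16.7 cm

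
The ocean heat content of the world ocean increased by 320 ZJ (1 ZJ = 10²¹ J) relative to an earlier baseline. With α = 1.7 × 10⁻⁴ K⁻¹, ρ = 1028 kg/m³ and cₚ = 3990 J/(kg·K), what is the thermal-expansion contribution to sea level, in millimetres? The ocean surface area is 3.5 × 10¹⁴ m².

Per unit area: Q = 320×10²¹ / (3.5×10¹⁴) ≈ 9.143×10⁸ J/m²
Δh = αQ/(ρcₚ) = 1.7×10⁻⁴ × 9.143×10⁸ / (1028 × 3990) ≈ 0.037894 m

38 mm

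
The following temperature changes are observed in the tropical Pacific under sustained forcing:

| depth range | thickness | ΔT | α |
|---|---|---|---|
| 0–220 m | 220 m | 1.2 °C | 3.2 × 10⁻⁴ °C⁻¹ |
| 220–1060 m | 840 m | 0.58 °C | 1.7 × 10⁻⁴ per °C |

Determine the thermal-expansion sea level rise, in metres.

1.2 × 3.2×10⁻⁴ × 220 = 0.08448 m
Layer 2: 1.7×10⁻⁴ × 840 × 0.58 = 0.082824 m
Δh = 0.08448 + 0.082824 = 0.167304 m ≈ 0.17 m

0.17 m of thermosteric rise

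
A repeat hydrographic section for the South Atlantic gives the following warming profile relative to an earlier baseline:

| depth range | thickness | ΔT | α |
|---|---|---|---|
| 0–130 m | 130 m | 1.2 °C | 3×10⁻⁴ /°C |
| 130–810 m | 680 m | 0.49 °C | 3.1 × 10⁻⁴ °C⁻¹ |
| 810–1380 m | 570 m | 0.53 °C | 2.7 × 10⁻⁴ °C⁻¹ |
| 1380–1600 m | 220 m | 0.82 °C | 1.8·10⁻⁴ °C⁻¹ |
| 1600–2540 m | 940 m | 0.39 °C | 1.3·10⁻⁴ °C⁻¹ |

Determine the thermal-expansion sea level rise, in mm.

130 × 3×10⁻⁴ × 1.2 = 0.04680 m
680 × 3.1×10⁻⁴ × 0.49 = 0.103292 m
Layer 3: 0.53 × 570 × 2.7×10⁻⁴ = 0.081567 m
1380–1600 m: 1.8×10⁻⁴ × 0.82 × 220 = 0.032472 m
1600–2540 m: 0.39 × 1.3×10⁻⁴ × 940 = 0.047658 m
Δh = 0.04680 + 0.103292 + 0.081567 + 0.032472 + 0.047658 = 0.311789 m

about 312 mm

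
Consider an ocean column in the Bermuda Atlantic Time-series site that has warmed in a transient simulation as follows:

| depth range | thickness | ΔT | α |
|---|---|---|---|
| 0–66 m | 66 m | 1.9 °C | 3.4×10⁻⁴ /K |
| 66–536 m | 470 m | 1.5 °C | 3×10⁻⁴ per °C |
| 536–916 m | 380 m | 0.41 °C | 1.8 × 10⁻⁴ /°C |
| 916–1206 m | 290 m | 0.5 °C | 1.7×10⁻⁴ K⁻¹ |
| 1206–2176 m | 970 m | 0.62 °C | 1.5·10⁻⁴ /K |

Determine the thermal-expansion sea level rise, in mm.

0–66 m: 3.4×10⁻⁴ × 1.9 × 66 = 0.042636 m
66–536 m: 3×10⁻⁴ × 470 × 1.5 = 0.21150 m
Layer 3: 380 × 0.41 × 1.8×10⁻⁴ = 0.028044 m
916–1206 m: 0.5 × 1.7×10⁻⁴ × 290 = 0.02465 m
Layer 5: 970 × 0.62 × 1.5×10⁻⁴ = 0.09021 m
Δh = 0.042636 + 0.21150 + 0.028044 + 0.02465 + 0.09021 = 0.39704 m

Δh ≈ 400 mm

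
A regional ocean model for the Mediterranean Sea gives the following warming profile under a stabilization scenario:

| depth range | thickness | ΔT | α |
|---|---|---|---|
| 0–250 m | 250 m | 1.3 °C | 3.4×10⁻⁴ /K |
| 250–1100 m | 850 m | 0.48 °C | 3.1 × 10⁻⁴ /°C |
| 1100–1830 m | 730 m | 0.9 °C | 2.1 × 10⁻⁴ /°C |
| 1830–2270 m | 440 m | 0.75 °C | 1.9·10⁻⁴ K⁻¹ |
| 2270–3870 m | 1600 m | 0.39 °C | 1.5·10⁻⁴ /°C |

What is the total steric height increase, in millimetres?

531 mm of thermosteric rise

1.3 × 3.4×10⁻⁴ × 250 = 0.11050 m
Layer 2: 850 × 3.1×10⁻⁴ × 0.48 = 0.12648 m
2.1×10⁻⁴ × 730 × 0.9 = 0.13797 m
Layer 4: 440 × 0.75 × 1.9×10⁻⁴ = 0.06270 m
Layer 5: 0.39 × 1.5×10⁻⁴ × 1600 = 0.09360 m
Δh = 0.11050 + 0.12648 + 0.13797 + 0.06270 + 0.09360 = 0.53125 m ≈ 531 mm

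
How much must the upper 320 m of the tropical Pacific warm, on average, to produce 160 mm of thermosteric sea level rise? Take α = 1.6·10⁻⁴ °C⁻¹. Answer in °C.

ΔT = Δh/(αH) = 0.16 / (1.6×10⁻⁴ × 320) = 3.125 °C

ΔT ≈ 3.1 °C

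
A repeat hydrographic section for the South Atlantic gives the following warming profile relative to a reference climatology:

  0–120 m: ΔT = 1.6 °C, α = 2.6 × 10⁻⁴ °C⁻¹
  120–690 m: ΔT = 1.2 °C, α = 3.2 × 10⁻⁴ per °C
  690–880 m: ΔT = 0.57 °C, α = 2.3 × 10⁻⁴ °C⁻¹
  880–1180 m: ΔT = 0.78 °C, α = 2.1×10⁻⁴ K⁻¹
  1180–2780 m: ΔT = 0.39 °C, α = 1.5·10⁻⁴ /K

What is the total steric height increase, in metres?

about 0.44 m

2.6×10⁻⁴ × 1.6 × 120 = 0.04992 m
Layer 2: 570 × 1.2 × 3.2×10⁻⁴ = 0.21888 m
Layer 3: 0.57 × 2.3×10⁻⁴ × 190 = 0.024909 m
880–1180 m: 2.1×10⁻⁴ × 0.78 × 300 = 0.04914 m
1.5×10⁻⁴ × 0.39 × 1600 = 0.09360 m
Δh = 0.04992 + 0.21888 + 0.024909 + 0.04914 + 0.09360 = 0.436449 m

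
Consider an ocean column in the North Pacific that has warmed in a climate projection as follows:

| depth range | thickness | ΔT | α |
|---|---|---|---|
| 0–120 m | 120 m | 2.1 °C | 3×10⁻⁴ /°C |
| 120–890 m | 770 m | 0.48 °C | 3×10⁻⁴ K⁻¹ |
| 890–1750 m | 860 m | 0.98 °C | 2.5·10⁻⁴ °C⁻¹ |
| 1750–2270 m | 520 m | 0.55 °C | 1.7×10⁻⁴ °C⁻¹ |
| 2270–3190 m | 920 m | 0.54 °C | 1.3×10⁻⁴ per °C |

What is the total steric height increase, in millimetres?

0–120 m: 2.1 × 120 × 3×10⁻⁴ = 0.07560 m
0.48 × 770 × 3×10⁻⁴ = 0.11088 m
2.5×10⁻⁴ × 860 × 0.98 = 0.21070 m
Layer 4: 0.55 × 520 × 1.7×10⁻⁴ = 0.04862 m
920 × 0.54 × 1.3×10⁻⁴ = 0.064584 m
Δh = 0.07560 + 0.11088 + 0.21070 + 0.04862 + 0.064584 = 0.510384 m ≈ 510 mm

about 510 mm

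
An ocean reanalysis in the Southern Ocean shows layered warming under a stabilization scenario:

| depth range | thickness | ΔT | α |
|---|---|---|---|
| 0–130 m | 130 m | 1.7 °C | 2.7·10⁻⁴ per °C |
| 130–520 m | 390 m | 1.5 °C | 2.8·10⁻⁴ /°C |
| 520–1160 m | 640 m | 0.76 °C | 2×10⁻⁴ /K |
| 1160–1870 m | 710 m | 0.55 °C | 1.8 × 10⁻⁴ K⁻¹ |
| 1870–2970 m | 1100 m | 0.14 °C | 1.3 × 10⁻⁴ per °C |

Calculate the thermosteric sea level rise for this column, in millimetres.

Layer 1: 1.7 × 2.7×10⁻⁴ × 130 = 0.05967 m
130–520 m: 2.8×10⁻⁴ × 1.5 × 390 = 0.16380 m
Layer 3: 0.76 × 2×10⁻⁴ × 640 = 0.09728 m
1.8×10⁻⁴ × 0.55 × 710 = 0.07029 m
Layer 5: 1100 × 0.14 × 1.3×10⁻⁴ = 0.02002 m
Δh = 0.05967 + 0.16380 + 0.09728 + 0.07029 + 0.02002 = 0.41106 m ≈ 411 mm

411 mm of thermosteric rise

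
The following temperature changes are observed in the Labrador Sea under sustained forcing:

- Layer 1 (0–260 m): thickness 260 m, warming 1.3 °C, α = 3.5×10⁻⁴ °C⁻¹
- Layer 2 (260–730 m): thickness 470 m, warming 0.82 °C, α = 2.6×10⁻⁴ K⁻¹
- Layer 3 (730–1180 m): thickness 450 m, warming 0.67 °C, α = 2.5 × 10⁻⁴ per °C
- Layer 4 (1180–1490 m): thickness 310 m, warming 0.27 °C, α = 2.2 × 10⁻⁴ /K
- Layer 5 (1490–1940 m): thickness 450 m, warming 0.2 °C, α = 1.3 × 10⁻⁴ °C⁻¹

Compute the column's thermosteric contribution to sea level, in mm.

324 mm of thermosteric rise

1.3 × 3.5×10⁻⁴ × 260 = 0.11830 m
Layer 2: 470 × 0.82 × 2.6×10⁻⁴ = 0.100204 m
Layer 3: 2.5×10⁻⁴ × 0.67 × 450 = 0.075375 m
2.2×10⁻⁴ × 0.27 × 310 = 0.018414 m
1490–1940 m: 1.3×10⁻⁴ × 450 × 0.2 = 0.01170 m
Δh = 0.11830 + 0.100204 + 0.075375 + 0.018414 + 0.01170 = 0.323993 m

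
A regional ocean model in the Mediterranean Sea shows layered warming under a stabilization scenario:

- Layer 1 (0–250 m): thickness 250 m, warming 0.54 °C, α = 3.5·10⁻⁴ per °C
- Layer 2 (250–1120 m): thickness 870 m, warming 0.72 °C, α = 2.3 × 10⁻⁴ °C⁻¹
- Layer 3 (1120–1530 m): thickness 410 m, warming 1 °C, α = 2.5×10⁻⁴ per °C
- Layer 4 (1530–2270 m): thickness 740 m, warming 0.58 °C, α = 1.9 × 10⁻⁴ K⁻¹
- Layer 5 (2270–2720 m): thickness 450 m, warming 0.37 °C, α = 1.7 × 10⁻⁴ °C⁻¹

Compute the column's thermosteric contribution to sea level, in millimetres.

about 404 mm

0–250 m: 3.5×10⁻⁴ × 250 × 0.54 = 0.04725 m
250–1120 m: 870 × 2.3×10⁻⁴ × 0.72 = 0.144072 m
410 × 2.5×10⁻⁴ × 1 = 0.10250 m
1530–2270 m: 1.9×10⁻⁴ × 0.58 × 740 = 0.081548 m
Layer 5: 450 × 1.7×10⁻⁴ × 0.37 = 0.028305 m
Δh = 0.04725 + 0.144072 + 0.10250 + 0.081548 + 0.028305 = 0.403675 m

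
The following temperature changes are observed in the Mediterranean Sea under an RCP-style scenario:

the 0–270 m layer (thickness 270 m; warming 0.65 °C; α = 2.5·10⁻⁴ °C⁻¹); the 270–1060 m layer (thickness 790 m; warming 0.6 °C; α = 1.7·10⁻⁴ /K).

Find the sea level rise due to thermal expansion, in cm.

Δh ≈ 12.4 cm

2.5×10⁻⁴ × 270 × 0.65 = 0.043875 m
790 × 1.7×10⁻⁴ × 0.6 = 0.08058 m
Δh = 0.043875 + 0.08058 = 0.124455 m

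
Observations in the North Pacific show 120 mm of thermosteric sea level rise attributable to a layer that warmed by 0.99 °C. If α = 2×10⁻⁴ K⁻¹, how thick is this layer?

about 606 m

H = Δh/(αΔT) = 0.12 / (2×10⁻⁴ × 0.99) ≈ 606.1 m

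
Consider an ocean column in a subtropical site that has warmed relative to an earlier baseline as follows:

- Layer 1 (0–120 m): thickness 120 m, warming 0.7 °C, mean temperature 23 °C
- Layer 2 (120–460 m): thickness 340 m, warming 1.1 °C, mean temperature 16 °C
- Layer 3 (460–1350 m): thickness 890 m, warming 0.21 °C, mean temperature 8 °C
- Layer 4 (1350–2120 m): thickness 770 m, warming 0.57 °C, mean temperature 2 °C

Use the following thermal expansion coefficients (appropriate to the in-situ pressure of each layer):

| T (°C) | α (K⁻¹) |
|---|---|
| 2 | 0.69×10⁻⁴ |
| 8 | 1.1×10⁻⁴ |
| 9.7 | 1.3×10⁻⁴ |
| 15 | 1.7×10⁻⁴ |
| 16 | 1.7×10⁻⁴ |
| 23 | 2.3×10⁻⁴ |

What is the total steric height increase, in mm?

Layer 1 at 23 °C → α = 2.3×10⁻⁴ K⁻¹
Layer 2 at 16 °C → α = 1.7×10⁻⁴ K⁻¹
Layer 3 at 8 °C → α = 1.1×10⁻⁴ K⁻¹
Layer 4 at 2 °C → α = 0.69×10⁻⁴ K⁻¹
0–120 m: 120 × 2.3×10⁻⁴ × 0.7 = 0.01932 m
120–460 m: 1.1 × 340 × 1.7×10⁻⁴ = 0.06358 m
890 × 1.1×10⁻⁴ × 0.21 = 0.020559 m
1350–2120 m: 0.69×10⁻⁴ × 0.57 × 770 = 0.0302841 m
Δh = 0.01932 + 0.06358 + 0.020559 + 0.0302841 = 0.1337431 m ≈ 134 mm

about 134 mm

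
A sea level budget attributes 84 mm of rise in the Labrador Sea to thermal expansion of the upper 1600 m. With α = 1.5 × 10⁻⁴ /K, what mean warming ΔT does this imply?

ΔT = Δh/(αH) = 0.084 / (1.5×10⁻⁴ × 1600) = 0.3500 °C

about 0.350 °C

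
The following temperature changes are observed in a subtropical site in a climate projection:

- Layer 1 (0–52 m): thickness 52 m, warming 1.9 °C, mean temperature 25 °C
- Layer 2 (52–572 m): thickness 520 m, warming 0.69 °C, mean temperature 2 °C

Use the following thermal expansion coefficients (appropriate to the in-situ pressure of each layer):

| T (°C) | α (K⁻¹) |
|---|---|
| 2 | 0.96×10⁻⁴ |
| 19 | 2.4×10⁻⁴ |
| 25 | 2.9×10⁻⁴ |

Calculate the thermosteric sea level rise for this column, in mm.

about 63 mm

Layer 1 at 25 °C → α = 2.9×10⁻⁴ K⁻¹
Layer 2 at 2 °C → α = 0.96×10⁻⁴ K⁻¹
0–52 m: 52 × 2.9×10⁻⁴ × 1.9 = 0.028652 m
520 × 0.69 × 0.96×10⁻⁴ = 0.0344448 m
Δh = 0.028652 + 0.0344448 = 0.0630968 m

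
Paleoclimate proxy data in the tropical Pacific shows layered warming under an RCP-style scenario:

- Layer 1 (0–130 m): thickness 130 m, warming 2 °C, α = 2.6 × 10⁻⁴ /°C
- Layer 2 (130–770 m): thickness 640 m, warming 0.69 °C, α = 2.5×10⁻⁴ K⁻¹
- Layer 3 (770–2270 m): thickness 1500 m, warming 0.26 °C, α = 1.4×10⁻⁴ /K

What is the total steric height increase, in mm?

about 230 mm

Layer 1: 130 × 2.6×10⁻⁴ × 2 = 0.06760 m
2.5×10⁻⁴ × 0.69 × 640 = 0.11040 m
Layer 3: 1500 × 0.26 × 1.4×10⁻⁴ = 0.05460 m
Δh = 0.06760 + 0.11040 + 0.05460 = 0.23260 m ≈ 230 mm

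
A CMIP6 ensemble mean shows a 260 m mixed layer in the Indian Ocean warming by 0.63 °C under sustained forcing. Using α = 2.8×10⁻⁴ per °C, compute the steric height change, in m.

Δh ≈ 0.0459 m

Δh = αΔT·H = 2.8×10⁻⁴ × 0.63 × 260 = 0.045864 m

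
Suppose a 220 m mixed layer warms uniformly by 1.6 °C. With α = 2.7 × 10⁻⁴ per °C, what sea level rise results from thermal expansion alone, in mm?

Δh = αΔT·H = 2.7×10⁻⁴ × 1.6 × 220 = 0.09504 m

Δh ≈ 95 mm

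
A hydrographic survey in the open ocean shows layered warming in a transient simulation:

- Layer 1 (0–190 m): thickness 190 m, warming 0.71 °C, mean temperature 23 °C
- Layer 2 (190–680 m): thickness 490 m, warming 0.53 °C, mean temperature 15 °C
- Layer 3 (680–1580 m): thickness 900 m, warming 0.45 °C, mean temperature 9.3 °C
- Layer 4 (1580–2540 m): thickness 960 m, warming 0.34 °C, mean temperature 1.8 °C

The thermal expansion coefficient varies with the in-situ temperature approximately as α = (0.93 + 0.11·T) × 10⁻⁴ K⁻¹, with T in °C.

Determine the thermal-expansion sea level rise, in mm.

Δh = 230 mm

Layer 1: α = (0.93 + 0.11×23)×10⁻⁴ = 3.46×10⁻⁴ K⁻¹
Layer 2: α = (0.93 + 0.11×15)×10⁻⁴ = 2.58×10⁻⁴ K⁻¹
Layer 3: α = (0.93 + 0.11×9.3)×10⁻⁴ = 1.953×10⁻⁴ K⁻¹
Layer 4: α = (0.93 + 0.11×1.8)×10⁻⁴ = 1.128×10⁻⁴ K⁻¹
Layer 1: 0.71 × 190 × 3.46×10⁻⁴ = 0.0466754 m
190–680 m: 490 × 2.58×10⁻⁴ × 0.53 = 0.0670026 m
Layer 3: 0.45 × 1.953×10⁻⁴ × 900 = 0.0790965 m
Layer 4: 960 × 0.34 × 1.128×10⁻⁴ = 0.03681792 m
Δh = 0.0466754 + 0.0670026 + 0.0790965 + 0.03681792 = 0.22959242 m ≈ 230 mm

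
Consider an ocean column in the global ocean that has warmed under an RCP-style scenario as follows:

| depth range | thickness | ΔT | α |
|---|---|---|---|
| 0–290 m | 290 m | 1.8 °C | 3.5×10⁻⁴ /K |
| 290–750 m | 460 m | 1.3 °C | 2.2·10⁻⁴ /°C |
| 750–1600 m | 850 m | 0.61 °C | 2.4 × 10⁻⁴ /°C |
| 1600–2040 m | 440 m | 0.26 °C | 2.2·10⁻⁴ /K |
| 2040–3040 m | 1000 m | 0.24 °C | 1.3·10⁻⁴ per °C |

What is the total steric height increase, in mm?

about 495 mm

0–290 m: 3.5×10⁻⁴ × 290 × 1.8 = 0.18270 m
Layer 2: 460 × 2.2×10⁻⁴ × 1.3 = 0.13156 m
750–1600 m: 0.61 × 2.4×10⁻⁴ × 850 = 0.12444 m
Layer 4: 440 × 0.26 × 2.2×10⁻⁴ = 0.025168 m
Layer 5: 1000 × 0.24 × 1.3×10⁻⁴ = 0.03120 m
Δh = 0.18270 + 0.13156 + 0.12444 + 0.025168 + 0.03120 = 0.495068 m ≈ 495 mm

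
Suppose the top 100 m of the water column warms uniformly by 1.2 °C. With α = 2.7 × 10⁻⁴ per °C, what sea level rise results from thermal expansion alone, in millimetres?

Δh = αΔT·H = 2.7×10⁻⁴ × 1.2 × 100 = 0.03240 m

32.4 mm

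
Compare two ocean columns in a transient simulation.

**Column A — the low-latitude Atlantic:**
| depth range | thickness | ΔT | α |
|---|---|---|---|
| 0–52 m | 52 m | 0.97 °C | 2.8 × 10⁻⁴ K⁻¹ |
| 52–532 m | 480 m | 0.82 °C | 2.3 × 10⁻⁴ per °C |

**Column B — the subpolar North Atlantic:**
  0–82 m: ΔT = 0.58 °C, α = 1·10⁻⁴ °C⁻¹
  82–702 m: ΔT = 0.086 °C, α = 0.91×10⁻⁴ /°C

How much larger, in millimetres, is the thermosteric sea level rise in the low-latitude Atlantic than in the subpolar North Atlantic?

Δh_A − Δh_B ≈ 95 mm

A Layer 1: 52 × 0.97 × 2.8×10⁻⁴ = 0.0141232 m
A 52–532 m: 480 × 0.82 × 2.3×10⁻⁴ = 0.090528 m
A total: 0.1046512 m
B Layer 1: 1×10⁻⁴ × 82 × 0.58 = 0.004756 m
B Layer 2: 620 × 0.91×10⁻⁴ × 0.086 = 0.00485212 m
B total: 0.00960812 m
Difference: 0.1046512 − 0.00960812 = 0.09504308 m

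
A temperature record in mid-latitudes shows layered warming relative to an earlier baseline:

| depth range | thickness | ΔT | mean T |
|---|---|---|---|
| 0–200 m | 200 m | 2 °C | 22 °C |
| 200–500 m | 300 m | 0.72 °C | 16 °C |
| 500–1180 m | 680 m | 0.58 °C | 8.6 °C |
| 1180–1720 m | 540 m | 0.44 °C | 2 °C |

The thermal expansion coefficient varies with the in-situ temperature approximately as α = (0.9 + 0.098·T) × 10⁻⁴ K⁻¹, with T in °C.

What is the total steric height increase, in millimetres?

Layer 1: α = (0.9 + 0.098×22)×10⁻⁴ = 3.056×10⁻⁴ K⁻¹
Layer 2: α = (0.9 + 0.098×16)×10⁻⁴ = 2.468×10⁻⁴ K⁻¹
Layer 3: α = (0.9 + 0.098×8.6)×10⁻⁴ = 1.7428×10⁻⁴ K⁻¹
Layer 4: α = (0.9 + 0.098×2)×10⁻⁴ = 1.096×10⁻⁴ K⁻¹
0–200 m: 200 × 3.056×10⁻⁴ × 2 = 0.12224 m
200–500 m: 300 × 0.72 × 2.468×10⁻⁴ = 0.0533088 m
500–1180 m: 0.58 × 680 × 1.7428×10⁻⁴ = 0.068736032 m
Layer 4: 0.44 × 540 × 1.096×10⁻⁴ = 0.02604096 m
Δh = 0.12224 + 0.0533088 + 0.068736032 + 0.02604096 = 0.270325792 m

270 mm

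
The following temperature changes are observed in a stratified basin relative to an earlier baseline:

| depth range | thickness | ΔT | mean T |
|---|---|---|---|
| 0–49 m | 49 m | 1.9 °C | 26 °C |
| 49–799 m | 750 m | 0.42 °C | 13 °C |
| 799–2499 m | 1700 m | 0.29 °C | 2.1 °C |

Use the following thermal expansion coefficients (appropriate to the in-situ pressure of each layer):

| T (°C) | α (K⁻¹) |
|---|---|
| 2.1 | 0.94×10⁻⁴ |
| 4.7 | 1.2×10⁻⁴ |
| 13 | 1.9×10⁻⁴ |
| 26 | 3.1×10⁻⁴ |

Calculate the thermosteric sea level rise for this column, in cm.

Layer 1 at 26 °C → α = 3.1×10⁻⁴ K⁻¹
Layer 2 at 13 °C → α = 1.9×10⁻⁴ K⁻¹
Layer 3 at 2.1 °C → α = 0.94×10⁻⁴ K⁻¹
1.9 × 49 × 3.1×10⁻⁴ = 0.028861 m
Layer 2: 0.42 × 750 × 1.9×10⁻⁴ = 0.05985 m
0.94×10⁻⁴ × 1700 × 0.29 = 0.046342 m
Δh = 0.028861 + 0.05985 + 0.046342 = 0.135053 m

Δh ≈ 14 cm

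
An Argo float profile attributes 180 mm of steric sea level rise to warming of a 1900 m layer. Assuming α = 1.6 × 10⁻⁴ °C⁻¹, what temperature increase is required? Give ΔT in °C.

about 0.592 °C

ΔT = Δh/(αH) = 0.18 / (1.6×10⁻⁴ × 1900) ≈ 0.5921 °C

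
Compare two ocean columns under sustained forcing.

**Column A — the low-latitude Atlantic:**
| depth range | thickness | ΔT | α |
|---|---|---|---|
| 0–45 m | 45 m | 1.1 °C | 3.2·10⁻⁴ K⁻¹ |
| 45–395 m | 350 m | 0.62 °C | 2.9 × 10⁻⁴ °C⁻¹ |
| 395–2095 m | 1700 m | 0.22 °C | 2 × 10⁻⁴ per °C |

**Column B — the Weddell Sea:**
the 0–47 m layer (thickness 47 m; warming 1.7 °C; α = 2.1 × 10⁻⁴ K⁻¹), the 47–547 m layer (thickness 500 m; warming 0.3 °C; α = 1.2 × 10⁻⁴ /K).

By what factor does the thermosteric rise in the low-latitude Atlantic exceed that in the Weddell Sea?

≈ 4.4×

A Layer 1: 3.2×10⁻⁴ × 1.1 × 45 = 0.01584 m
A 45–395 m: 350 × 2.9×10⁻⁴ × 0.62 = 0.06293 m
A 395–2095 m: 1700 × 0.22 × 2×10⁻⁴ = 0.07480 m
A total: 0.15357 m
B 0–47 m: 2.1×10⁻⁴ × 1.7 × 47 = 0.016779 m
B Layer 2: 500 × 0.3 × 1.2×10⁻⁴ = 0.01800 m
B total: 0.034779 m
Ratio: 0.15357 / 0.034779 ≈ 4.416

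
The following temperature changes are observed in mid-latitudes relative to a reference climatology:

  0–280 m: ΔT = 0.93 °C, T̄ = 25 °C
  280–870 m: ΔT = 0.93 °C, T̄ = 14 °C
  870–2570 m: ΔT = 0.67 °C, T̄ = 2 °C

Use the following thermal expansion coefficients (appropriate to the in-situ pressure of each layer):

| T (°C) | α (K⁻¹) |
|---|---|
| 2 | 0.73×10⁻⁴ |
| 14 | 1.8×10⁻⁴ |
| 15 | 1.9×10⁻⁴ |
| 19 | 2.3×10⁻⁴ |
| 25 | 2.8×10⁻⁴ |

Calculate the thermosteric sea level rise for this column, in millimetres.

Layer 1 at 25 °C → α = 2.8×10⁻⁴ K⁻¹
Layer 2 at 14 °C → α = 1.8×10⁻⁴ K⁻¹
Layer 3 at 2 °C → α = 0.73×10⁻⁴ K⁻¹
0.93 × 2.8×10⁻⁴ × 280 = 0.072912 m
1.8×10⁻⁴ × 0.93 × 590 = 0.098766 m
Layer 3: 0.73×10⁻⁴ × 1700 × 0.67 = 0.083147 m
Δh = 0.072912 + 0.098766 + 0.083147 = 0.254825 m ≈ 255 mm

255 mm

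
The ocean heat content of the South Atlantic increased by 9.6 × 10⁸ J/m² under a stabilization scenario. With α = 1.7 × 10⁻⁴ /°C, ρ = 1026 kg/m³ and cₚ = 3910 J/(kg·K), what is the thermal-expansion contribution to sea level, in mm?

about 40.7 mm

Δh = αQ/(ρcₚ) = 1.7×10⁻⁴ × 9.6×10⁸ / (1026 × 3910) ≈ 0.040681 m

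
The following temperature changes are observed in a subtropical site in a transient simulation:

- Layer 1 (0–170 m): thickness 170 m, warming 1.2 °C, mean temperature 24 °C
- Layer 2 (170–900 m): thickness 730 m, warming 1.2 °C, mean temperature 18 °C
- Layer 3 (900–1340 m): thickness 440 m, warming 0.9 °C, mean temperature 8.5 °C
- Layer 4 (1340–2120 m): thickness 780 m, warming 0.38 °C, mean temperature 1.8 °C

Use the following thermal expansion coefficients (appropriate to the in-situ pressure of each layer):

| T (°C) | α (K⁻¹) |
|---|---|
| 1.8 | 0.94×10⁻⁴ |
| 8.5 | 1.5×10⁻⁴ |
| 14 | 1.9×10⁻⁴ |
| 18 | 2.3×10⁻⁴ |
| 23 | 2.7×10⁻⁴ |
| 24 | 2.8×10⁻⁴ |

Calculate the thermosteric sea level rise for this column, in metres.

Δh = 0.346 m

Layer 1 at 24 °C → α = 2.8×10⁻⁴ K⁻¹
Layer 2 at 18 °C → α = 2.3×10⁻⁴ K⁻¹
Layer 3 at 8.5 °C → α = 1.5×10⁻⁴ K⁻¹
Layer 4 at 1.8 °C → α = 0.94×10⁻⁴ K⁻¹
Layer 1: 170 × 1.2 × 2.8×10⁻⁴ = 0.05712 m
2.3×10⁻⁴ × 730 × 1.2 = 0.20148 m
900–1340 m: 0.9 × 1.5×10⁻⁴ × 440 = 0.05940 m
Layer 4: 0.38 × 0.94×10⁻⁴ × 780 = 0.0278616 m
Δh = 0.05712 + 0.20148 + 0.05940 + 0.0278616 = 0.3458616 m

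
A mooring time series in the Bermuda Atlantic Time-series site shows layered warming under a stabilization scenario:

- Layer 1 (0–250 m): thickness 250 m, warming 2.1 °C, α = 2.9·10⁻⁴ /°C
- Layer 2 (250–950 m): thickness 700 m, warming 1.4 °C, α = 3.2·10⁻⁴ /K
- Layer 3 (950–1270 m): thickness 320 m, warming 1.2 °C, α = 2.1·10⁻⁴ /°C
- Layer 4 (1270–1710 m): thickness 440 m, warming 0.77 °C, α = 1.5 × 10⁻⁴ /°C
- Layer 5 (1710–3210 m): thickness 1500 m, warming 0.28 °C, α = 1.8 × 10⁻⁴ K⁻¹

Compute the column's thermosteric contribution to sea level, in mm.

673 mm

Layer 1: 2.9×10⁻⁴ × 250 × 2.1 = 0.15225 m
250–950 m: 1.4 × 700 × 3.2×10⁻⁴ = 0.31360 m
Layer 3: 2.1×10⁻⁴ × 320 × 1.2 = 0.08064 m
Layer 4: 0.77 × 440 × 1.5×10⁻⁴ = 0.05082 m
Layer 5: 1.8×10⁻⁴ × 0.28 × 1500 = 0.07560 m
Δh = 0.15225 + 0.31360 + 0.08064 + 0.05082 + 0.07560 = 0.67291 m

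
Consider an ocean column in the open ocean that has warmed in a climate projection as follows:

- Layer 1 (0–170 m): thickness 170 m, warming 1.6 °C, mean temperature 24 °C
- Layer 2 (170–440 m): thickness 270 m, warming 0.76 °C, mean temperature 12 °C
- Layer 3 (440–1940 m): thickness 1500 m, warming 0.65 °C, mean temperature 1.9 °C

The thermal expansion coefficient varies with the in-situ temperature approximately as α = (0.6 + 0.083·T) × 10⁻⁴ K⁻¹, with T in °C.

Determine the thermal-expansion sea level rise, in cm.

Layer 1: α = (0.6 + 0.083×24)×10⁻⁴ = 2.592×10⁻⁴ K⁻¹
Layer 2: α = (0.6 + 0.083×12)×10⁻⁴ = 1.596×10⁻⁴ K⁻¹
Layer 3: α = (0.6 + 0.083×1.9)×10⁻⁴ = 0.7577×10⁻⁴ K⁻¹
0–170 m: 2.592×10⁻⁴ × 170 × 1.6 = 0.0705024 m
270 × 0.76 × 1.596×10⁻⁴ = 0.03274992 m
440–1940 m: 0.7577×10⁻⁴ × 0.65 × 1500 = 0.07387575 m
Δh = 0.0705024 + 0.03274992 + 0.07387575 = 0.17712807 m ≈ 17.7 cm

17.7 cm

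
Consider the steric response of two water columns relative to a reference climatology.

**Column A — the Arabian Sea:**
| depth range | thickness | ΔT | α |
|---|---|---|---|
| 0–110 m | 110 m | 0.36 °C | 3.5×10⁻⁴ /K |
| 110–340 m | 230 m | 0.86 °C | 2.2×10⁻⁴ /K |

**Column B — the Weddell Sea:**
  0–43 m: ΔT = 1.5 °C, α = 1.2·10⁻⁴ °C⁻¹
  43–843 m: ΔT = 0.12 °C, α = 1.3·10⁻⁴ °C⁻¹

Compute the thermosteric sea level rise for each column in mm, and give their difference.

A 0–110 m: 110 × 3.5×10⁻⁴ × 0.36 = 0.01386 m
A Layer 2: 2.2×10⁻⁴ × 0.86 × 230 = 0.043516 m
A total: 0.057376 m
B 0–43 m: 43 × 1.2×10⁻⁴ × 1.5 = 0.00774 m
B 43–843 m: 800 × 0.12 × 1.3×10⁻⁴ = 0.01248 m
B total: 0.02022 m
Difference: 0.057376 − 0.02022 = 0.037156 m

Δh_A ≈ 57.4 mm, Δh_B ≈ 20.2 mm; difference ≈ 37.2 mm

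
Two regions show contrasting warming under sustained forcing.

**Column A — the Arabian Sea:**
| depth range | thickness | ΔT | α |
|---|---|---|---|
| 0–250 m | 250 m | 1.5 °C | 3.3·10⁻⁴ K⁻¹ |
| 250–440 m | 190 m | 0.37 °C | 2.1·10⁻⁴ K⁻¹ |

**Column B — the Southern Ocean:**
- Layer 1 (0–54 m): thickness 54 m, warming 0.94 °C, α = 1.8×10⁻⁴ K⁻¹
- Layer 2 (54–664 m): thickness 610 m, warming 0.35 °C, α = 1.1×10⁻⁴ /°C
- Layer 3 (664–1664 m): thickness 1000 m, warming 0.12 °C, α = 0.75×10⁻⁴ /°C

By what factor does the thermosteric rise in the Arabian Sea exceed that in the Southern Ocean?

A Layer 1: 1.5 × 3.3×10⁻⁴ × 250 = 0.12375 m
A 0.37 × 2.1×10⁻⁴ × 190 = 0.014763 m
A total: 0.138513 m
B 0–54 m: 1.8×10⁻⁴ × 54 × 0.94 = 0.0091368 m
B 54–664 m: 610 × 0.35 × 1.1×10⁻⁴ = 0.023485 m
B 664–1664 m: 0.12 × 1000 × 0.75×10⁻⁴ = 0.00900 m
B total: 0.0416218 m
Ratio: 0.138513 / 0.0416218 ≈ 3.328

3.3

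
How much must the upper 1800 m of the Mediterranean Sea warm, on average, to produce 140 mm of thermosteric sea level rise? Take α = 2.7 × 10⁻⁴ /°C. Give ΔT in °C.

ΔT = Δh/(αH) = 0.14 / (2.7×10⁻⁴ × 1800) ≈ 0.2881 °C

0.288 °C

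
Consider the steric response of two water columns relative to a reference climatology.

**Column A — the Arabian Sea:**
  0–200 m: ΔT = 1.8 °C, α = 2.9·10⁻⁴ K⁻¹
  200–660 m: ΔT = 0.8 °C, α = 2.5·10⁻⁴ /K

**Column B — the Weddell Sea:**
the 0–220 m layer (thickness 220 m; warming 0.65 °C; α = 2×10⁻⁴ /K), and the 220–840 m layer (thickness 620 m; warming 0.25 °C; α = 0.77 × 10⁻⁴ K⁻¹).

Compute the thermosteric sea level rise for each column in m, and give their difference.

A Layer 1: 200 × 2.9×10⁻⁴ × 1.8 = 0.10440 m
A Layer 2: 2.5×10⁻⁴ × 460 × 0.8 = 0.09200 m
A total: 0.19640 m
B 0.65 × 220 × 2×10⁻⁴ = 0.02860 m
B 0.77×10⁻⁴ × 0.25 × 620 = 0.011935 m
B total: 0.040535 m
Difference: 0.19640 − 0.040535 = 0.155865 m

A: 0.196 m; B: 0.0405 m; difference 0.156 m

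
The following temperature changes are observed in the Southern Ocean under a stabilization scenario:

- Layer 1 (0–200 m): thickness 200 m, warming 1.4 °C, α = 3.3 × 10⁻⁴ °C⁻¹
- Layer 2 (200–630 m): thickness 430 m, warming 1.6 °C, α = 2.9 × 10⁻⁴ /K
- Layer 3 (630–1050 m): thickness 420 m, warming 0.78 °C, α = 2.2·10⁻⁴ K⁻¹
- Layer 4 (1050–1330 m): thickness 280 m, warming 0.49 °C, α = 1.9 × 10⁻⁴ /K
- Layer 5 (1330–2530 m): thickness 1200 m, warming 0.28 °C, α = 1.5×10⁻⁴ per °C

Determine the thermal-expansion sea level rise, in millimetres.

Δh = 440 mm

0–200 m: 200 × 3.3×10⁻⁴ × 1.4 = 0.09240 m
Layer 2: 2.9×10⁻⁴ × 430 × 1.6 = 0.19952 m
0.78 × 420 × 2.2×10⁻⁴ = 0.072072 m
1050–1330 m: 280 × 0.49 × 1.9×10⁻⁴ = 0.026068 m
1330–2530 m: 0.28 × 1.5×10⁻⁴ × 1200 = 0.05040 m
Δh = 0.09240 + 0.19952 + 0.072072 + 0.026068 + 0.05040 = 0.44046 m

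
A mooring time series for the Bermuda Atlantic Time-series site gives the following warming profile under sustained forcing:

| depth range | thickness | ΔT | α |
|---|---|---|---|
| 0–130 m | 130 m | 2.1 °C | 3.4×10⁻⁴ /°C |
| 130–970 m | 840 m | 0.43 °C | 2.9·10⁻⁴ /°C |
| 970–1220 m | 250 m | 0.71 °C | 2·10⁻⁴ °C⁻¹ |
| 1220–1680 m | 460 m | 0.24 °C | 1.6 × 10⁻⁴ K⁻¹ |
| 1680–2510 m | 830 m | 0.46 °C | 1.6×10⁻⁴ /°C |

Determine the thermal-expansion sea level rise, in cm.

0–130 m: 130 × 2.1 × 3.4×10⁻⁴ = 0.09282 m
130–970 m: 840 × 0.43 × 2.9×10⁻⁴ = 0.104748 m
970–1220 m: 0.71 × 2×10⁻⁴ × 250 = 0.03550 m
1220–1680 m: 0.24 × 460 × 1.6×10⁻⁴ = 0.017664 m
0.46 × 830 × 1.6×10⁻⁴ = 0.061088 m
Δh = 0.09282 + 0.104748 + 0.03550 + 0.017664 + 0.061088 = 0.31182 m

31.2 cm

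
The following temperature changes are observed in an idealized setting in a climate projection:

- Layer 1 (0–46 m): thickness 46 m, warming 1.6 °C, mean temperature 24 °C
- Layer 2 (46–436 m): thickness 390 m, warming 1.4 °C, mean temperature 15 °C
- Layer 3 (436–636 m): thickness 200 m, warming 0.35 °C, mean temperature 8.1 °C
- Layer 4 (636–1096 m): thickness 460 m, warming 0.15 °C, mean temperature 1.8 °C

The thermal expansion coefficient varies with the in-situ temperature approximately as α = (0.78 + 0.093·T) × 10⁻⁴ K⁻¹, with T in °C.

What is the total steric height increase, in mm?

Layer 1: α = (0.78 + 0.093×24)×10⁻⁴ = 3.012×10⁻⁴ K⁻¹
Layer 2: α = (0.78 + 0.093×15)×10⁻⁴ = 2.175×10⁻⁴ K⁻¹
Layer 3: α = (0.78 + 0.093×8.1)×10⁻⁴ = 1.5333×10⁻⁴ K⁻¹
Layer 4: α = (0.78 + 0.093×1.8)×10⁻⁴ = 0.9474×10⁻⁴ K⁻¹
Layer 1: 1.6 × 46 × 3.012×10⁻⁴ = 0.02216832 m
Layer 2: 1.4 × 2.175×10⁻⁴ × 390 = 0.118755 m
Layer 3: 200 × 1.5333×10⁻⁴ × 0.35 = 0.0107331 m
0.9474×10⁻⁴ × 460 × 0.15 = 0.00653706 m
Δh = 0.02216832 + 0.118755 + 0.0107331 + 0.00653706 = 0.15819348 m

Δh ≈ 160 mm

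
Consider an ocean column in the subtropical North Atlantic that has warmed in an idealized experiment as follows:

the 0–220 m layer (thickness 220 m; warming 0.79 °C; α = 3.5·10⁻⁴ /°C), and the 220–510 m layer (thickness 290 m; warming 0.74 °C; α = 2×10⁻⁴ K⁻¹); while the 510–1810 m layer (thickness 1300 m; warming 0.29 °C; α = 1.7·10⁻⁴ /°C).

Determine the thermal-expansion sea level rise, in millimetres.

Layer 1: 3.5×10⁻⁴ × 220 × 0.79 = 0.06083 m
2×10⁻⁴ × 0.74 × 290 = 0.04292 m
Layer 3: 1300 × 0.29 × 1.7×10⁻⁴ = 0.06409 m
Δh = 0.06083 + 0.04292 + 0.06409 = 0.16784 m

Δh = 168 mm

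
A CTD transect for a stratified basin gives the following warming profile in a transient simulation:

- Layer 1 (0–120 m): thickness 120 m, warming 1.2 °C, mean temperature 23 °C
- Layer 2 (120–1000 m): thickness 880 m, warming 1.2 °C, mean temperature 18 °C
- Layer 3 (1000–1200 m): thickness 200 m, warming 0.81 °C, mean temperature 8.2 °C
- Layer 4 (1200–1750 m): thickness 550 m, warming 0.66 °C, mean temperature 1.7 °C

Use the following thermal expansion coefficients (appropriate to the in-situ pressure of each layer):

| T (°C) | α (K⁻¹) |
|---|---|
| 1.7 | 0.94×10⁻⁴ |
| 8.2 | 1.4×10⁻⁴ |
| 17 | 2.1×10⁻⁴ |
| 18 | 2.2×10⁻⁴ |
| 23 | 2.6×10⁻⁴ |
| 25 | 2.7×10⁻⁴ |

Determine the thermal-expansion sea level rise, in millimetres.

330 mm

Layer 1 at 23 °C → α = 2.6×10⁻⁴ K⁻¹
Layer 2 at 18 °C → α = 2.2×10⁻⁴ K⁻¹
Layer 3 at 8.2 °C → α = 1.4×10⁻⁴ K⁻¹
Layer 4 at 1.7 °C → α = 0.94×10⁻⁴ K⁻¹
0–120 m: 120 × 1.2 × 2.6×10⁻⁴ = 0.03744 m
Layer 2: 1.2 × 880 × 2.2×10⁻⁴ = 0.23232 m
1000–1200 m: 1.4×10⁻⁴ × 200 × 0.81 = 0.02268 m
Layer 4: 0.66 × 550 × 0.94×10⁻⁴ = 0.034122 m
Δh = 0.03744 + 0.23232 + 0.02268 + 0.034122 = 0.326562 m ≈ 330 mm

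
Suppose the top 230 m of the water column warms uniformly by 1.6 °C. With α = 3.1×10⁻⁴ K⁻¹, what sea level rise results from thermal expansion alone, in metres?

Δh = αΔT·H = 3.1×10⁻⁴ × 1.6 × 230 = 0.11408 m

about 0.114 m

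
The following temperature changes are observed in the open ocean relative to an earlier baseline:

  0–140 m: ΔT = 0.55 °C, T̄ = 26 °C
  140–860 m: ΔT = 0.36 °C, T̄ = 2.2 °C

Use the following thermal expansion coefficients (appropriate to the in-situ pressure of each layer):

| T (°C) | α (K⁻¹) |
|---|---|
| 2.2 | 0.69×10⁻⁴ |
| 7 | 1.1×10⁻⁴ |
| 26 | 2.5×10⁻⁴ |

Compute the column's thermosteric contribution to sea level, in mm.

Layer 1 at 26 °C → α = 2.5×10⁻⁴ K⁻¹
Layer 2 at 2.2 °C → α = 0.69×10⁻⁴ K⁻¹
0–140 m: 140 × 0.55 × 2.5×10⁻⁴ = 0.01925 m
0.69×10⁻⁴ × 720 × 0.36 = 0.0178848 m
Δh = 0.01925 + 0.0178848 = 0.0371348 m

about 37 mm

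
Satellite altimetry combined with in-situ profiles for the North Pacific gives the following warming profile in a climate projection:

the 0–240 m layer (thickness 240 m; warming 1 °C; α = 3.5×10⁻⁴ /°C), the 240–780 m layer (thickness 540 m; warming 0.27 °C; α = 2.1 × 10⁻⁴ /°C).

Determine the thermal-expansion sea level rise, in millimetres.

110 mm

Layer 1: 1 × 3.5×10⁻⁴ × 240 = 0.08400 m
0.27 × 2.1×10⁻⁴ × 540 = 0.030618 m
Δh = 0.08400 + 0.030618 = 0.114618 m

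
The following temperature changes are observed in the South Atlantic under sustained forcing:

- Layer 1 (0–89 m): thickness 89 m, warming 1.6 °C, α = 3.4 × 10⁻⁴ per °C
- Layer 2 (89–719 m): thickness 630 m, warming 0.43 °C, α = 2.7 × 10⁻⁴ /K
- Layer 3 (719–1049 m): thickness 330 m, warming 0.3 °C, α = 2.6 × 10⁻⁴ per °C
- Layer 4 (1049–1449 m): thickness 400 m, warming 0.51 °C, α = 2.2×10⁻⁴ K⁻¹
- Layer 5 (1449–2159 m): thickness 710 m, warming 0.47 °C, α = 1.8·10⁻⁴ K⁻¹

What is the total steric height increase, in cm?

0–89 m: 3.4×10⁻⁴ × 89 × 1.6 = 0.048416 m
89–719 m: 0.43 × 2.7×10⁻⁴ × 630 = 0.073143 m
0.3 × 2.6×10⁻⁴ × 330 = 0.02574 m
2.2×10⁻⁴ × 0.51 × 400 = 0.04488 m
710 × 0.47 × 1.8×10⁻⁴ = 0.060066 m
Δh = 0.048416 + 0.073143 + 0.02574 + 0.04488 + 0.060066 = 0.252245 m

about 25.2 cm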